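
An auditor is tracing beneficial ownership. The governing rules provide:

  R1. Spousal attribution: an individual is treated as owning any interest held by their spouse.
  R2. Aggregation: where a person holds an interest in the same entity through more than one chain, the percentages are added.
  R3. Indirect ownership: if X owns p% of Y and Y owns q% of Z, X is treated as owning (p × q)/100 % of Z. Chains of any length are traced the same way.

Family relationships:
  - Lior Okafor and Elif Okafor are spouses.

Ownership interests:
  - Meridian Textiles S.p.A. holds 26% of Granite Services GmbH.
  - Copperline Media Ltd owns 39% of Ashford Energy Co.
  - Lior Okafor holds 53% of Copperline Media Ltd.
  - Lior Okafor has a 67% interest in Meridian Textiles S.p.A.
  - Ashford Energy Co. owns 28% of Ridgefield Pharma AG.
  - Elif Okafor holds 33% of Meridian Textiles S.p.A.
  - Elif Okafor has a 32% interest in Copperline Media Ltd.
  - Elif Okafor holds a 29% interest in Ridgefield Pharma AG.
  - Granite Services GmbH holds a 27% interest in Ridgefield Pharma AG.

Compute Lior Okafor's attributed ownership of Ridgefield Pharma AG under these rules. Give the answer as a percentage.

45.302%

By spousal attribution (R1), Lior Okafor is treated as also owning Elif Okafor's interest in Meridian Textiles S.p.A, giving 67% + 33% = 100%.
By spousal attribution (R1), Lior Okafor is treated as also owning Elif Okafor's interest in Copperline Media Ltd, giving 53% + 32% = 85%.
By spousal attribution (R1), Lior Okafor is treated as owning Elif Okafor's 29% interest in Ridgefield Pharma AG.
Chain via Meridian Textiles S.p.A. → Granite Services GmbH (R3): 100% × 26% × 27% = 7.02% of Ridgefield Pharma AG.
Chain via Copperline Media Ltd → Ashford Energy Co. (R3): 85% × 39% × 28% = 9.282% of Ridgefield Pharma AG.
Direct interest in Ridgefield Pharma AG: 29%.
Aggregating (R2): 7.02% + 9.282% + 29% = 45.302%.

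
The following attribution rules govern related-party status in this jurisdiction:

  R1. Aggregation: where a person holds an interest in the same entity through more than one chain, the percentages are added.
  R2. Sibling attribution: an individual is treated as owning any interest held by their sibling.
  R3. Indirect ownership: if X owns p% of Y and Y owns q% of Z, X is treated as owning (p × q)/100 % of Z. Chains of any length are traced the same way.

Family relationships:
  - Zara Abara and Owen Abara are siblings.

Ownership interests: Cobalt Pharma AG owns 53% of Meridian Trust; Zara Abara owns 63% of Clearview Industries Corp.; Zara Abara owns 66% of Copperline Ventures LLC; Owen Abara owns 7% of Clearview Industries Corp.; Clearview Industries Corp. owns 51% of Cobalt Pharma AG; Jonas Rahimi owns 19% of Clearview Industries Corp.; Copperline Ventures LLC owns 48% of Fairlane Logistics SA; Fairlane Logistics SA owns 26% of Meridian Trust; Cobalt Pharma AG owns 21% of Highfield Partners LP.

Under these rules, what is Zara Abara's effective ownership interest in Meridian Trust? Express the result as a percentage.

By sibling attribution (R2), Zara Abara is treated as also owning Owen Abara's interest in Clearview Industries Corp, giving 63% + 7% = 70%.
Chain via Copperline Ventures LLC → Fairlane Logistics SA (R3): 66% × 48% × 26% = 8.2368% of Meridian Trust.
Chain via Clearview Industries Corp. → Cobalt Pharma AG (R3): 70% × 51% × 53% = 18.921% of Meridian Trust.
Aggregating (R1): 8.2368% + 18.921% = 27.1578%.

27.1578%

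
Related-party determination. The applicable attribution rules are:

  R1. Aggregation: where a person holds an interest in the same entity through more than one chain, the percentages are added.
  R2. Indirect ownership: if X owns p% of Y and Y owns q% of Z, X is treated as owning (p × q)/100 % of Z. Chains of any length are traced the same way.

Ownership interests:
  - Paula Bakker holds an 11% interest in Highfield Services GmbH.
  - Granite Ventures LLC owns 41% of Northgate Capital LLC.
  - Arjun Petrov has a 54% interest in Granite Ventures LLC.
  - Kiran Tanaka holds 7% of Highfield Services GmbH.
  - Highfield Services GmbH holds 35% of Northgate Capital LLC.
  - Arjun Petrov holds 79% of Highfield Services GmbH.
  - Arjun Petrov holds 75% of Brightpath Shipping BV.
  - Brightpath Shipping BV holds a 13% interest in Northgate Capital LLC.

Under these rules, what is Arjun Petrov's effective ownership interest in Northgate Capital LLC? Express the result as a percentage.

Chain via Granite Ventures LLC (R2): 54% × 41% = 22.14% of Northgate Capital LLC.
Chain via Highfield Services GmbH (R2): 79% × 35% = 27.65% of Northgate Capital LLC.
Chain via Brightpath Shipping BV (R2): 75% × 13% = 9.75% of Northgate Capital LLC.
Aggregating (R1): 22.14% + 27.65% + 9.75% = 59.54%.

59.54%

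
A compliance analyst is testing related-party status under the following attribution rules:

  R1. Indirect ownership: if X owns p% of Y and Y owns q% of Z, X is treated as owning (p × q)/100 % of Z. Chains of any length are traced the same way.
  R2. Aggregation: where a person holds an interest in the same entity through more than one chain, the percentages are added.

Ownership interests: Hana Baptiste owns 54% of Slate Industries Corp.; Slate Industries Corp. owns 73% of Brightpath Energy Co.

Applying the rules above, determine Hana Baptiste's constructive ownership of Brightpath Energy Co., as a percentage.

Chain via Slate Industries Corp. (R1): 54% × 73% = 39.42% of Brightpath Energy Co.

39.42%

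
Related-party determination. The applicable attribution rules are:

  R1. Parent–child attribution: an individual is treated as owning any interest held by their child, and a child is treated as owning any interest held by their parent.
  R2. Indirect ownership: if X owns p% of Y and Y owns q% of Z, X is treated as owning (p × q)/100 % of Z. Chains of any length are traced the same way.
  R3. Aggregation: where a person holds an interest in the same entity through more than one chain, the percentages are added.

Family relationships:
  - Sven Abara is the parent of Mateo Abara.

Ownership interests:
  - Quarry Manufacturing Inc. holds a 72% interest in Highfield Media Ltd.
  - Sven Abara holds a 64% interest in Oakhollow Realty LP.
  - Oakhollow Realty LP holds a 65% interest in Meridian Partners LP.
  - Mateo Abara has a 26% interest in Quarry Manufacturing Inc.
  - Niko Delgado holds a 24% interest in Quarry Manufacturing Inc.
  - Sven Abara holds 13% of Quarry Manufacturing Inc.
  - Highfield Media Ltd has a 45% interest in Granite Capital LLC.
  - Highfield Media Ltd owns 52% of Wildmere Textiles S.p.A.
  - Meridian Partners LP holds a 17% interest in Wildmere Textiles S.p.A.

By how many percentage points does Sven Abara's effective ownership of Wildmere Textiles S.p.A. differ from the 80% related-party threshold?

By parent–child attribution (R1), Sven Abara is treated as also owning Mateo Abara's interest in Quarry Manufacturing Inc, giving 13% + 26% = 39%.
Chain via Oakhollow Realty LP → Meridian Partners LP (R2): 64% × 65% × 17% = 7.072% of Wildmere Textiles S.p.A.
Chain via Quarry Manufacturing Inc. → Highfield Media Ltd (R2): 39% × 72% × 52% = 14.6016% of Wildmere Textiles S.p.A.
Aggregating (R3): 7.072% + 14.6016% = 21.6736%.
21.6736% falls short of the 80% threshold by 58.3264 percentage points.

58.3264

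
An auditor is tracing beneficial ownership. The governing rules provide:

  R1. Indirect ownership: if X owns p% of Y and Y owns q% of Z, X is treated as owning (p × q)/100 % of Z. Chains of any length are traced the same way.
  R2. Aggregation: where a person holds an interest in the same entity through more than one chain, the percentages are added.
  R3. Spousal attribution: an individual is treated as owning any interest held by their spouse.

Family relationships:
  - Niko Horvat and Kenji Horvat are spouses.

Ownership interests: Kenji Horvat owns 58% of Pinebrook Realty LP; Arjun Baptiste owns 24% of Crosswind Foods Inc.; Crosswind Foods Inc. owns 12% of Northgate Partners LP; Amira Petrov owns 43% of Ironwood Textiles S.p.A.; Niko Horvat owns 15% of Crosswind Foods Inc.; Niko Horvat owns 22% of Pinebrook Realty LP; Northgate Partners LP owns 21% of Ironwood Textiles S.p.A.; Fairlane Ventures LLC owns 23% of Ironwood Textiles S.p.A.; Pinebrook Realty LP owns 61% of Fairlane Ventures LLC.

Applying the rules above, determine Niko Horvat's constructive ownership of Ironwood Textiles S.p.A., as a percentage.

11.602%

By spousal attribution (R3), Niko Horvat is treated as also owning Kenji Horvat's interest in Pinebrook Realty LP, giving 22% + 58% = 80%.
Chain via Crosswind Foods Inc. → Northgate Partners LP (R1): 15% × 12% × 21% = 0.378% of Ironwood Textiles S.p.A.
Chain via Pinebrook Realty LP → Fairlane Ventures LLC (R1): 80% × 61% × 23% = 11.224% of Ironwood Textiles S.p.A.
Aggregating (R2): 0.378% + 11.224% = 11.602%.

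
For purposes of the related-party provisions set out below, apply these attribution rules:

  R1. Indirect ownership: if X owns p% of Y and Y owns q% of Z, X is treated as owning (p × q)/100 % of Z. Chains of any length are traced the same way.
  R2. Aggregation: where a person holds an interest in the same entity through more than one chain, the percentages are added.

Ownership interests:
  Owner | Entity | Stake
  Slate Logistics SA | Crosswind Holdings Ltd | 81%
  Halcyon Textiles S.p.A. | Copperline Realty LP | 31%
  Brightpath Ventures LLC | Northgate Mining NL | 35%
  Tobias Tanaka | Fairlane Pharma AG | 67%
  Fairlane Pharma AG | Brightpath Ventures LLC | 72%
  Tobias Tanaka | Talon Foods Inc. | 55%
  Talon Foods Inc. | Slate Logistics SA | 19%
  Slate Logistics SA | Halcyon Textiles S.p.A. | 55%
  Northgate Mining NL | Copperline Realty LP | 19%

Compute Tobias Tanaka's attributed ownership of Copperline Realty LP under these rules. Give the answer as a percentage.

Chain via Talon Foods Inc. → Slate Logistics SA → Halcyon Textiles S.p.A. (R1): 55% × 19% × 55% × 31% = 1.781725% of Copperline Realty LP.
Chain via Fairlane Pharma AG → Brightpath Ventures LLC → Northgate Mining NL (R1): 67% × 72% × 35% × 19% = 3.20796% of Copperline Realty LP.
Aggregating (R2): 1.781725% + 3.20796% = 4.989685%.

4.989685%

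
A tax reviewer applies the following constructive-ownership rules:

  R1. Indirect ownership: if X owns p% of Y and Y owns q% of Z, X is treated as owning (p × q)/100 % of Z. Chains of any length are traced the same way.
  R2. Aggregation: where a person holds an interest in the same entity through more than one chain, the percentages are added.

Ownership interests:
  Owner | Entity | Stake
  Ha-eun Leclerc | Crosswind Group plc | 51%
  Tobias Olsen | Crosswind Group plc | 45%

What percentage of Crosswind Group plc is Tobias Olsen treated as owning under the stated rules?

Direct interest in Crosswind Group plc: 45%.

45%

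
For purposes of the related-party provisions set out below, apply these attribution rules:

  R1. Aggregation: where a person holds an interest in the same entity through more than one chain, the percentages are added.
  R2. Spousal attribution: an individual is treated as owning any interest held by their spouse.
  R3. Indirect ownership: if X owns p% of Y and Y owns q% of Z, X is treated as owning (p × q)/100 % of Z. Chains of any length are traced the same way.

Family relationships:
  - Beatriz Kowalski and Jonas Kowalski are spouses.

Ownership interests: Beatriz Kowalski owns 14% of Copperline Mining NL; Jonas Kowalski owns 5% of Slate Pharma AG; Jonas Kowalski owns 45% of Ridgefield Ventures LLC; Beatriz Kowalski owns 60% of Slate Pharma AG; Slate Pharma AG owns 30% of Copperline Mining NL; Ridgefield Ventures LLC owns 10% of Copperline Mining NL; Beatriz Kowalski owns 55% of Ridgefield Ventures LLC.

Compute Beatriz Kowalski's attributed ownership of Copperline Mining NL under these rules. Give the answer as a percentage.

43.5%

By spousal attribution (R2), Beatriz Kowalski is treated as also owning Jonas Kowalski's interest in Slate Pharma AG, giving 60% + 5% = 65%.
By spousal attribution (R2), Beatriz Kowalski is treated as also owning Jonas Kowalski's interest in Ridgefield Ventures LLC, giving 55% + 45% = 100%.
Chain via Slate Pharma AG (R3): 65% × 30% = 19.5% of Copperline Mining NL.
Chain via Ridgefield Ventures LLC (R3): 100% × 10% = 10% of Copperline Mining NL.
Direct interest in Copperline Mining NL: 14%.
Aggregating (R1): 19.5% + 10% + 14% = 43.5%.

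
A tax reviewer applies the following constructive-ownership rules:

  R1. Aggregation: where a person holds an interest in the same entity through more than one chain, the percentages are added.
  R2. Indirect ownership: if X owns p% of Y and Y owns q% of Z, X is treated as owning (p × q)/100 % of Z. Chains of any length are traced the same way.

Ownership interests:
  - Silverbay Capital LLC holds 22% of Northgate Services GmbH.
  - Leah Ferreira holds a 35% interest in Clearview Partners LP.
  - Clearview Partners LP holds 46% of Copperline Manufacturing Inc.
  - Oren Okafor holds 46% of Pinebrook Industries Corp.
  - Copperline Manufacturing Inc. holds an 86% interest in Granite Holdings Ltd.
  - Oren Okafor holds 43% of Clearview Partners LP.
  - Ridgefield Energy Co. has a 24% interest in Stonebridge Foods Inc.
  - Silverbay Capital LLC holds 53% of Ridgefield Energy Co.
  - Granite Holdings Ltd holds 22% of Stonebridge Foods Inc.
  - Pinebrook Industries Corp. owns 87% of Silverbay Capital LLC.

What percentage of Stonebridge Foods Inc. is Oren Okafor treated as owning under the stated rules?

Chain via Clearview Partners LP → Copperline Manufacturing Inc. → Granite Holdings Ltd (R2): 43% × 46% × 86% × 22% = 3.742376% of Stonebridge Foods Inc.
Chain via Pinebrook Industries Corp. → Silverbay Capital LLC → Ridgefield Energy Co. (R2): 46% × 87% × 53% × 24% = 5.090544% of Stonebridge Foods Inc.
Aggregating (R1): 3.742376% + 5.090544% = 8.83292%.

8.83292%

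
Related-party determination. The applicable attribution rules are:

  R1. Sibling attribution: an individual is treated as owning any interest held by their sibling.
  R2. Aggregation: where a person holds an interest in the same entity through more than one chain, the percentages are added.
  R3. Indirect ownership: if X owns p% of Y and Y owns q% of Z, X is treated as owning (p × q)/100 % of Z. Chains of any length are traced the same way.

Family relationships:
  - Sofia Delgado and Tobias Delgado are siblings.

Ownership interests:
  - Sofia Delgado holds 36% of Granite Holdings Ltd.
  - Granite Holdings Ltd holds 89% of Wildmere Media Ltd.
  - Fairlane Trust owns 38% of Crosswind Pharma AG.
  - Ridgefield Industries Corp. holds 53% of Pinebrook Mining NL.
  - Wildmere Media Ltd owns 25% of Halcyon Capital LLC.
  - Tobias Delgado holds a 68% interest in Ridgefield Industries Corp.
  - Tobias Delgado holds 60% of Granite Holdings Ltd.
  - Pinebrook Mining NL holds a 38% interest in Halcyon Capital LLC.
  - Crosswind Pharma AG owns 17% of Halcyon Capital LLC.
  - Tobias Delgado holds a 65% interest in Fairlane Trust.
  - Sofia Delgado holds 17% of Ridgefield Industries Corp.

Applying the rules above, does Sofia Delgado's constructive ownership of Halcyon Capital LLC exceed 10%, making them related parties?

Yes

By sibling attribution (R1), Sofia Delgado is treated as also owning Tobias Delgado's interest in Granite Holdings Ltd, giving 36% + 60% = 96%.
By sibling attribution (R1), Sofia Delgado is treated as also owning Tobias Delgado's interest in Ridgefield Industries Corp, giving 17% + 68% = 85%.
By sibling attribution (R1), Sofia Delgado is treated as owning Tobias Delgado's 65% interest in Fairlane Trust.
Chain via Granite Holdings Ltd → Wildmere Media Ltd (R3): 96% × 89% × 25% = 21.36% of Halcyon Capital LLC.
Chain via Ridgefield Industries Corp. → Pinebrook Mining NL (R3): 85% × 53% × 38% = 17.119% of Halcyon Capital LLC.
Chain via Fairlane Trust → Crosswind Pharma AG (R3): 65% × 38% × 17% = 4.199% of Halcyon Capital LLC.
Aggregating (R2): 21.36% + 17.119% + 4.199% = 42.678%.
42.678% exceeds the 10% threshold, so Sofia is a related party to Halcyon Capital LLC.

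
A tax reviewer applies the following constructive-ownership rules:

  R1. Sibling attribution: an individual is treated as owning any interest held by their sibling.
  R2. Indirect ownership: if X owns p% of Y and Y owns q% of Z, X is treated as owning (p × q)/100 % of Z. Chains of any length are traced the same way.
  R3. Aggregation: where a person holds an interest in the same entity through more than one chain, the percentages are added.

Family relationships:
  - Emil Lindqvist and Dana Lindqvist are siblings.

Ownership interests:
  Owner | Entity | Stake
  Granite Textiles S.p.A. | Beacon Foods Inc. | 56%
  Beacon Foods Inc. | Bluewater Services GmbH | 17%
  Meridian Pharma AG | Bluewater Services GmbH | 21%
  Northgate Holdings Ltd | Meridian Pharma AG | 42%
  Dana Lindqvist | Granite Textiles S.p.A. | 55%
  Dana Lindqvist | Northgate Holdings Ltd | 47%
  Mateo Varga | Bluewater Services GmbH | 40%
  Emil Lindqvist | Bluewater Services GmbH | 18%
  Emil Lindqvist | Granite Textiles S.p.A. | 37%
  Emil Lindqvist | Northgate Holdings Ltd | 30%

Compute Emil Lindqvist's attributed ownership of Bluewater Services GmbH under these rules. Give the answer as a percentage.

33.5498%

By sibling attribution (R1), Emil Lindqvist is treated as also owning Dana Lindqvist's interest in Northgate Holdings Ltd, giving 30% + 47% = 77%.
By sibling attribution (R1), Emil Lindqvist is treated as also owning Dana Lindqvist's interest in Granite Textiles S.p.A, giving 37% + 55% = 92%.
Chain via Northgate Holdings Ltd → Meridian Pharma AG (R2): 77% × 42% × 21% = 6.7914% of Bluewater Services GmbH.
Chain via Granite Textiles S.p.A. → Beacon Foods Inc. (R2): 92% × 56% × 17% = 8.7584% of Bluewater Services GmbH.
Direct interest in Bluewater Services GmbH: 18%.
Aggregating (R3): 6.7914% + 8.7584% + 18% = 33.5498%.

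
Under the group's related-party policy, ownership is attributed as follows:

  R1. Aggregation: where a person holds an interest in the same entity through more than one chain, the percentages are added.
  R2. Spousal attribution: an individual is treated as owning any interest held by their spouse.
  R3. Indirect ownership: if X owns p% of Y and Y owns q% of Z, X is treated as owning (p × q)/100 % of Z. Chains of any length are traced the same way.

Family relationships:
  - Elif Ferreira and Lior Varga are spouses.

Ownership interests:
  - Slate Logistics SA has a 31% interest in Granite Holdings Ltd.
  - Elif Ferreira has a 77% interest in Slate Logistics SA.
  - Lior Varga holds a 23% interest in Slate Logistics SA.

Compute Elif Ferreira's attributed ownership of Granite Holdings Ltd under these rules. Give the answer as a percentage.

By spousal attribution (R2), Elif Ferreira is treated as also owning Lior Varga's interest in Slate Logistics SA, giving 77% + 23% = 100%.
Chain via Slate Logistics SA (R3): 100% × 31% = 31% of Granite Holdings Ltd.

31%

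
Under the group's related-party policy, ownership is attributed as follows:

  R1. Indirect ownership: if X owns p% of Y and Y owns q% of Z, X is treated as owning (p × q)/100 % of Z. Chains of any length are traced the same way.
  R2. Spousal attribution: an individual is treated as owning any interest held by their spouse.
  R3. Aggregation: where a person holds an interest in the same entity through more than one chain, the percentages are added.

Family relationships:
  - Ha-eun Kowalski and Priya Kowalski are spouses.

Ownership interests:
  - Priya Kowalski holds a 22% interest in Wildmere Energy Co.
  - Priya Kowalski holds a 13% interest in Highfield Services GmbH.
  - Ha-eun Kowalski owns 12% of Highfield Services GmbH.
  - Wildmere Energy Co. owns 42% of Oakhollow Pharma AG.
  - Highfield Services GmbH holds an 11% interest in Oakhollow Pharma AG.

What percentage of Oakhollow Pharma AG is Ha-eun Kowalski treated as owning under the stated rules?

11.99%

By spousal attribution (R2), Ha-eun Kowalski is treated as also owning Priya Kowalski's interest in Highfield Services GmbH, giving 12% + 13% = 25%.
By spousal attribution (R2), Ha-eun Kowalski is treated as owning Priya Kowalski's 22% interest in Wildmere Energy Co.
Chain via Highfield Services GmbH (R1): 25% × 11% = 2.75% of Oakhollow Pharma AG.
Chain via Wildmere Energy Co. (R1): 22% × 42% = 9.24% of Oakhollow Pharma AG.
Aggregating (R3): 2.75% + 9.24% = 11.99%.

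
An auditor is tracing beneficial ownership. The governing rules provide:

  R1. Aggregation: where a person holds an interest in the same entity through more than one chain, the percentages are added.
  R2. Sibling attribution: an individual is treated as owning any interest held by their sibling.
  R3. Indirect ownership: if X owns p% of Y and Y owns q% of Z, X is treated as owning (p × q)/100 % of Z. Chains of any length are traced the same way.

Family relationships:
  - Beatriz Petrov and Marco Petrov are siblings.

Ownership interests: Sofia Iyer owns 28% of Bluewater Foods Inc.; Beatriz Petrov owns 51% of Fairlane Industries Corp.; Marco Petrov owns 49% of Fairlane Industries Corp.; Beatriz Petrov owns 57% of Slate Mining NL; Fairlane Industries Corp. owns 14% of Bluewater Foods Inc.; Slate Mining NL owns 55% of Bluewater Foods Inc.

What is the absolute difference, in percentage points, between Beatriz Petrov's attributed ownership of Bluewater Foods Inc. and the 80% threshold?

34.65

By sibling attribution (R2), Beatriz Petrov is treated as also owning Marco Petrov's interest in Fairlane Industries Corp, giving 51% + 49% = 100%.
Chain via Fairlane Industries Corp. (R3): 100% × 14% = 14% of Bluewater Foods Inc.
Chain via Slate Mining NL (R3): 57% × 55% = 31.35% of Bluewater Foods Inc.
Aggregating (R1): 14% + 31.35% = 45.35%.
45.35% falls short of the 80% threshold by 34.65 percentage points.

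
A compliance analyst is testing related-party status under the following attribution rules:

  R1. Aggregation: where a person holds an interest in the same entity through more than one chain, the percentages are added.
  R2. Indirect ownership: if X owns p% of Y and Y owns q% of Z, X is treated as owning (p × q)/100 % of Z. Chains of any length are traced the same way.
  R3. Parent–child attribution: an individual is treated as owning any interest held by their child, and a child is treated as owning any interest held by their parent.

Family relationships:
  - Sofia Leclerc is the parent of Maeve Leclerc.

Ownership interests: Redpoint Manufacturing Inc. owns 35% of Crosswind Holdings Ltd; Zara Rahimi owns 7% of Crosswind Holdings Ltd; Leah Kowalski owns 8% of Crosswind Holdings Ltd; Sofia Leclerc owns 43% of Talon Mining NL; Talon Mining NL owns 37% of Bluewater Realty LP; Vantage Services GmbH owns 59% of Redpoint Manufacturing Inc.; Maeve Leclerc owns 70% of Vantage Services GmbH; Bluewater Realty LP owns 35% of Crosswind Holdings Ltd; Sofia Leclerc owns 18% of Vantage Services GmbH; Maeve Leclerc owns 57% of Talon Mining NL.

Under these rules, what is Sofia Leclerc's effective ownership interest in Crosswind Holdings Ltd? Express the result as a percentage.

By parent–child attribution (R3), Sofia Leclerc is treated as also owning Maeve Leclerc's interest in Talon Mining NL, giving 43% + 57% = 100%.
By parent–child attribution (R3), Sofia Leclerc is treated as also owning Maeve Leclerc's interest in Vantage Services GmbH, giving 18% + 70% = 88%.
Chain via Talon Mining NL → Bluewater Realty LP (R2): 100% × 37% × 35% = 12.95% of Crosswind Holdings Ltd.
Chain via Vantage Services GmbH → Redpoint Manufacturing Inc. (R2): 88% × 59% × 35% = 18.172% of Crosswind Holdings Ltd.
Aggregating (R1): 12.95% + 18.172% = 31.122%.

31.122%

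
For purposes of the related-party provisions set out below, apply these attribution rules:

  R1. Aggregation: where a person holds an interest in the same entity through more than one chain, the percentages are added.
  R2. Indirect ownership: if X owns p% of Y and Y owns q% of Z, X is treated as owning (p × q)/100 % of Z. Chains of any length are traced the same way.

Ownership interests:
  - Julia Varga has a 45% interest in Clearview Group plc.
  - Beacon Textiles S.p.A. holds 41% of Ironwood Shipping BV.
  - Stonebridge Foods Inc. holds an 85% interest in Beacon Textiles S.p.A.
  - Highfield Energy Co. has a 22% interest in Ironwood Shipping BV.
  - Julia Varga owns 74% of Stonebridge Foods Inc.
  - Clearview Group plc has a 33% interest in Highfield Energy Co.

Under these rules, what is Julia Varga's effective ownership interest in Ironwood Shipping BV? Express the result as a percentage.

29.056%

Chain via Clearview Group plc → Highfield Energy Co. (R2): 45% × 33% × 22% = 3.267% of Ironwood Shipping BV.
Chain via Stonebridge Foods Inc. → Beacon Textiles S.p.A. (R2): 74% × 85% × 41% = 25.789% of Ironwood Shipping BV.
Aggregating (R1): 3.267% + 25.789% = 29.056%.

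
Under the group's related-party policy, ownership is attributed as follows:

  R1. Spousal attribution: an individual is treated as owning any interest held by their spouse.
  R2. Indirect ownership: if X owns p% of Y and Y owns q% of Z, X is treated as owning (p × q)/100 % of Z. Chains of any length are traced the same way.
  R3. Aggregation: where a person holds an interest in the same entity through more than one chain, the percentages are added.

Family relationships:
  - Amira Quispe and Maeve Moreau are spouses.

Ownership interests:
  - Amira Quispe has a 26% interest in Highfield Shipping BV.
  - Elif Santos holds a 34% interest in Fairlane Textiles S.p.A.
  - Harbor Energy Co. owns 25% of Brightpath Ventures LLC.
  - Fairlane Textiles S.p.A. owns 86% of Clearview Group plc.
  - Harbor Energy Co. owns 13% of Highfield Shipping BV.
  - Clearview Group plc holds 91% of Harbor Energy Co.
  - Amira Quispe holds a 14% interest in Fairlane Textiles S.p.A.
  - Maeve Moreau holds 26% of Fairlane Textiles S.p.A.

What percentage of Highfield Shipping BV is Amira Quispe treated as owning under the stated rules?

By spousal attribution (R1), Amira Quispe is treated as also owning Maeve Moreau's interest in Fairlane Textiles S.p.A, giving 14% + 26% = 40%.
Chain via Fairlane Textiles S.p.A. → Clearview Group plc → Harbor Energy Co. (R2): 40% × 86% × 91% × 13% = 4.06952% of Highfield Shipping BV.
Direct interest in Highfield Shipping BV: 26%.
Aggregating (R3): 4.06952% + 26% = 30.06952%.

30.06952%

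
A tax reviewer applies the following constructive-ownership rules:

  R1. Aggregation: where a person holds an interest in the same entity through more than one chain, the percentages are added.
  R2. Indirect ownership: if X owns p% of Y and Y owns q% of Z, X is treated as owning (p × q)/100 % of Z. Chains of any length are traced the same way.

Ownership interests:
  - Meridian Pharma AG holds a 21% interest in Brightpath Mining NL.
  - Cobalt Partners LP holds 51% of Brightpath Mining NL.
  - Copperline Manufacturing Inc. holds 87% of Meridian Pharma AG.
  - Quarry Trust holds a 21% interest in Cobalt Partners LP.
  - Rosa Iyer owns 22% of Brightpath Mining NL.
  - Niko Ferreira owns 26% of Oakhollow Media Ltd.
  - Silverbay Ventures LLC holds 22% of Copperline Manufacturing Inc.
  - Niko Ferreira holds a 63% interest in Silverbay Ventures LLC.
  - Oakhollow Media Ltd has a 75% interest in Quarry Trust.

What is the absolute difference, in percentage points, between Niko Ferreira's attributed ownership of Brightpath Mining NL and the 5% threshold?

Chain via Oakhollow Media Ltd → Quarry Trust → Cobalt Partners LP (R2): 26% × 75% × 21% × 51% = 2.08845% of Brightpath Mining NL.
Chain via Silverbay Ventures LLC → Copperline Manufacturing Inc. → Meridian Pharma AG (R2): 63% × 22% × 87% × 21% = 2.532222% of Brightpath Mining NL.
Aggregating (R1): 2.08845% + 2.532222% = 4.620672%.
4.620672% falls short of the 5% threshold by 0.379328 percentage points.

0.379328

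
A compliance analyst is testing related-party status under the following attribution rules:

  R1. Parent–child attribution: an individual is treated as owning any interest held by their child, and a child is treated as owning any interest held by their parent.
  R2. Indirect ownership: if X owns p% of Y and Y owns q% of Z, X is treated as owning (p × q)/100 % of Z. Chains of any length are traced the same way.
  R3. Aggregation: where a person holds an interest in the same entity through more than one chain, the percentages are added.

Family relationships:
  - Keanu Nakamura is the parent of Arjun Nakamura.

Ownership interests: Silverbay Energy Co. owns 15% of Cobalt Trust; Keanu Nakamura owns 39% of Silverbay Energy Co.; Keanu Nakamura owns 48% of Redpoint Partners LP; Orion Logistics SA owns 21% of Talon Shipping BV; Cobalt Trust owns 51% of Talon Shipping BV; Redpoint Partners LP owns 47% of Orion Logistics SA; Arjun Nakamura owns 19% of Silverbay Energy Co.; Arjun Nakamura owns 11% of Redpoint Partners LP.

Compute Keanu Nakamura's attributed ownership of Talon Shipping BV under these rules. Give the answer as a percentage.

10.2603%

By parent–child attribution (R1), Keanu Nakamura is treated as also owning Arjun Nakamura's interest in Silverbay Energy Co, giving 39% + 19% = 58%.
By parent–child attribution (R1), Keanu Nakamura is treated as also owning Arjun Nakamura's interest in Redpoint Partners LP, giving 48% + 11% = 59%.
Chain via Silverbay Energy Co. → Cobalt Trust (R2): 58% × 15% × 51% = 4.437% of Talon Shipping BV.
Chain via Redpoint Partners LP → Orion Logistics SA (R2): 59% × 47% × 21% = 5.8233% of Talon Shipping BV.
Aggregating (R3): 4.437% + 5.8233% = 10.2603%.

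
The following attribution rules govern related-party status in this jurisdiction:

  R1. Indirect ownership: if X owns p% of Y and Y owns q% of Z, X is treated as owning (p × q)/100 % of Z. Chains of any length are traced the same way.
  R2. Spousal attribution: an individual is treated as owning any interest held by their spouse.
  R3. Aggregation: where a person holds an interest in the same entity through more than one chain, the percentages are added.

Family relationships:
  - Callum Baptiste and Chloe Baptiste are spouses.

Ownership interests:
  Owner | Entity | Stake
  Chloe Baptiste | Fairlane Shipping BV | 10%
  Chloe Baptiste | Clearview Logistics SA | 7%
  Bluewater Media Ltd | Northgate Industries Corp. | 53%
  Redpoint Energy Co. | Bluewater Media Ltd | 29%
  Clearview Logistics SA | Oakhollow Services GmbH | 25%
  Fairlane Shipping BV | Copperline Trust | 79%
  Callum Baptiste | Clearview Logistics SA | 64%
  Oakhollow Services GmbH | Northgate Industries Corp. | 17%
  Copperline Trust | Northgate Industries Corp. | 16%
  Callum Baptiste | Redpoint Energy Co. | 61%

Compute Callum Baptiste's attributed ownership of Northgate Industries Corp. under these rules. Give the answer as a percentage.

By spousal attribution (R2), Callum Baptiste is treated as also owning Chloe Baptiste's interest in Clearview Logistics SA, giving 64% + 7% = 71%.
By spousal attribution (R2), Callum Baptiste is treated as owning Chloe Baptiste's 10% interest in Fairlane Shipping BV.
Chain via Clearview Logistics SA → Oakhollow Services GmbH (R1): 71% × 25% × 17% = 3.0175% of Northgate Industries Corp.
Chain via Redpoint Energy Co. → Bluewater Media Ltd (R1): 61% × 29% × 53% = 9.3757% of Northgate Industries Corp.
Chain via Fairlane Shipping BV → Copperline Trust (R1): 10% × 79% × 16% = 1.264% of Northgate Industries Corp.
Aggregating (R3): 3.0175% + 9.3757% + 1.264% = 13.6572%.

13.6572%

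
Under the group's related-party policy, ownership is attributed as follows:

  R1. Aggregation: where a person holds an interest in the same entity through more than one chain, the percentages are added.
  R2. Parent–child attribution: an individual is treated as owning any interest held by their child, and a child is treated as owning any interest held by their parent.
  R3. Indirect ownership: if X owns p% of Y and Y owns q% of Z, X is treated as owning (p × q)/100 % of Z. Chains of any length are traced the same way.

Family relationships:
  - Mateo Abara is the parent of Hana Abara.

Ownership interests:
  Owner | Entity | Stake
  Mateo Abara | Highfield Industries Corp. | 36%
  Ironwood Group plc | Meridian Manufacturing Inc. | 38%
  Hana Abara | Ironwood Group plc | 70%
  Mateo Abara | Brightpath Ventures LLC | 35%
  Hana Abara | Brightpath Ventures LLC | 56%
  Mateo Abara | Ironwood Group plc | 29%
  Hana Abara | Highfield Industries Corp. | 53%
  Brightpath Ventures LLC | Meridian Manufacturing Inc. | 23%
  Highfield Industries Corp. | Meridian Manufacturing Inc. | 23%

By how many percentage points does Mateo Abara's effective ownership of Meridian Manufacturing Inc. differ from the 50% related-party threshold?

29.02

By parent–child attribution (R2), Mateo Abara is treated as also owning Hana Abara's interest in Highfield Industries Corp, giving 36% + 53% = 89%.
By parent–child attribution (R2), Mateo Abara is treated as also owning Hana Abara's interest in Ironwood Group plc, giving 29% + 70% = 99%.
By parent–child attribution (R2), Mateo Abara is treated as also owning Hana Abara's interest in Brightpath Ventures LLC, giving 35% + 56% = 91%.
Chain via Highfield Industries Corp. (R3): 89% × 23% = 20.47% of Meridian Manufacturing Inc.
Chain via Ironwood Group plc (R3): 99% × 38% = 37.62% of Meridian Manufacturing Inc.
Chain via Brightpath Ventures LLC (R3): 91% × 23% = 20.93% of Meridian Manufacturing Inc.
Aggregating (R1): 20.47% + 37.62% + 20.93% = 79.02%.
79.02% exceeds the 50% threshold by 29.02 percentage points.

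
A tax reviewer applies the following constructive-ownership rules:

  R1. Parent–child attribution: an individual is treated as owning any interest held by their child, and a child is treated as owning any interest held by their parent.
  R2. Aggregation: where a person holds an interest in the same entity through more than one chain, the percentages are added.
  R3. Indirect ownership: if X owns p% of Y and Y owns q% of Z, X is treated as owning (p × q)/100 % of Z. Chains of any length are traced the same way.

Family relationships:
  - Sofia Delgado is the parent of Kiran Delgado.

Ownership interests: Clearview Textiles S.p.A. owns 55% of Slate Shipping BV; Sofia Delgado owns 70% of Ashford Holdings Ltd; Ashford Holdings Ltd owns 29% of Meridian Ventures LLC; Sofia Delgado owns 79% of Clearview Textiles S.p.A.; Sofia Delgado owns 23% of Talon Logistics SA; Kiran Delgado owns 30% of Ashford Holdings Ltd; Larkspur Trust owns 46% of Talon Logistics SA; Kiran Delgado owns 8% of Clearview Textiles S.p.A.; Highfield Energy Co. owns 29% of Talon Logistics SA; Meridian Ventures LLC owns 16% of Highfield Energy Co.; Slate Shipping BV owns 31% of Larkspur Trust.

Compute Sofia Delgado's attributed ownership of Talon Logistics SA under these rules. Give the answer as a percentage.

By parent–child attribution (R1), Sofia Delgado is treated as also owning Kiran Delgado's interest in Clearview Textiles S.p.A, giving 79% + 8% = 87%.
By parent–child attribution (R1), Sofia Delgado is treated as also owning Kiran Delgado's interest in Ashford Holdings Ltd, giving 70% + 30% = 100%.
Chain via Clearview Textiles S.p.A. → Slate Shipping BV → Larkspur Trust (R3): 87% × 55% × 31% × 46% = 6.82341% of Talon Logistics SA.
Chain via Ashford Holdings Ltd → Meridian Ventures LLC → Highfield Energy Co. (R3): 100% × 29% × 16% × 29% = 1.3456% of Talon Logistics SA.
Direct interest in Talon Logistics SA: 23%.
Aggregating (R2): 6.82341% + 1.3456% + 23% = 31.16901%.

31.16901%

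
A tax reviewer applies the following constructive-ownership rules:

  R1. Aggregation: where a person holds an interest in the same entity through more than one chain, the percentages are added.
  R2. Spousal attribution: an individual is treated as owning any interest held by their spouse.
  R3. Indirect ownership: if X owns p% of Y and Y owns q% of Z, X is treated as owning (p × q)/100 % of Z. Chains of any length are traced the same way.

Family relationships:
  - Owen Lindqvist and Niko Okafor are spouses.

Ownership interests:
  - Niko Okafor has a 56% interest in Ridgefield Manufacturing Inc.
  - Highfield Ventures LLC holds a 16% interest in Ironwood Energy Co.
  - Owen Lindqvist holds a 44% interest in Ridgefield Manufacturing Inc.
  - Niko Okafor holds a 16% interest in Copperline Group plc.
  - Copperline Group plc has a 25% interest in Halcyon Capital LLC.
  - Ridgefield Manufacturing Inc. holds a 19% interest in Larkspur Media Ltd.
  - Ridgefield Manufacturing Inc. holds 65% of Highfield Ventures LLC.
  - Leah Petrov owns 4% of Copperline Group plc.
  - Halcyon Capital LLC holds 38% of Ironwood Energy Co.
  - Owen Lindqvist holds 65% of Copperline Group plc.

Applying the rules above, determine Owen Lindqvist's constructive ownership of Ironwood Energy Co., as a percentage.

By spousal attribution (R2), Owen Lindqvist is treated as also owning Niko Okafor's interest in Ridgefield Manufacturing Inc, giving 44% + 56% = 100%.
By spousal attribution (R2), Owen Lindqvist is treated as also owning Niko Okafor's interest in Copperline Group plc, giving 65% + 16% = 81%.
Chain via Ridgefield Manufacturing Inc. → Highfield Ventures LLC (R3): 100% × 65% × 16% = 10.4% of Ironwood Energy Co.
Chain via Copperline Group plc → Halcyon Capital LLC (R3): 81% × 25% × 38% = 7.695% of Ironwood Energy Co.
Aggregating (R1): 10.4% + 7.695% = 18.095%.

18.095%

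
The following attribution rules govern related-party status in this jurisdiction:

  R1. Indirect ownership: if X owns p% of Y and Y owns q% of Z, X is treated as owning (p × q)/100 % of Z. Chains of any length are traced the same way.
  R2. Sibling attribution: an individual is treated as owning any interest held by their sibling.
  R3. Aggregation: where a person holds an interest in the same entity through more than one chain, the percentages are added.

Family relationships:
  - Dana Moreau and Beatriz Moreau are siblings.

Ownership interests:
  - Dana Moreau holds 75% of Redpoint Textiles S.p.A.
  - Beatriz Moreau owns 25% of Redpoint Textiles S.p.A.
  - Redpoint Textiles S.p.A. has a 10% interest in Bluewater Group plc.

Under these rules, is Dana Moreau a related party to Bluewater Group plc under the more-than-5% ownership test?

Yes

By sibling attribution (R2), Dana Moreau is treated as also owning Beatriz Moreau's interest in Redpoint Textiles S.p.A, giving 75% + 25% = 100%.
Chain via Redpoint Textiles S.p.A. (R1): 100% × 10% = 10% of Bluewater Group plc.
10% exceeds the 5% threshold, so Dana is a related party to Bluewater Group plc.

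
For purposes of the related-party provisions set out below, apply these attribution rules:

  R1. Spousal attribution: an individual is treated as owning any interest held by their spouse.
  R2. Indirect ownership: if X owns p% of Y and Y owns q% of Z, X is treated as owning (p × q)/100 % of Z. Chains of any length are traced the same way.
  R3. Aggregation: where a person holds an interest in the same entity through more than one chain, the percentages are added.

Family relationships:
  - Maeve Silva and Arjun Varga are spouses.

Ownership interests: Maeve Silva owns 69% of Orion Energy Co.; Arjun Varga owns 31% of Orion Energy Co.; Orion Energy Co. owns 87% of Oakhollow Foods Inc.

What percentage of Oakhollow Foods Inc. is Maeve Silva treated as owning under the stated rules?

By spousal attribution (R1), Maeve Silva is treated as also owning Arjun Varga's interest in Orion Energy Co, giving 69% + 31% = 100%.
Chain via Orion Energy Co. (R2): 100% × 87% = 87% of Oakhollow Foods Inc.

87%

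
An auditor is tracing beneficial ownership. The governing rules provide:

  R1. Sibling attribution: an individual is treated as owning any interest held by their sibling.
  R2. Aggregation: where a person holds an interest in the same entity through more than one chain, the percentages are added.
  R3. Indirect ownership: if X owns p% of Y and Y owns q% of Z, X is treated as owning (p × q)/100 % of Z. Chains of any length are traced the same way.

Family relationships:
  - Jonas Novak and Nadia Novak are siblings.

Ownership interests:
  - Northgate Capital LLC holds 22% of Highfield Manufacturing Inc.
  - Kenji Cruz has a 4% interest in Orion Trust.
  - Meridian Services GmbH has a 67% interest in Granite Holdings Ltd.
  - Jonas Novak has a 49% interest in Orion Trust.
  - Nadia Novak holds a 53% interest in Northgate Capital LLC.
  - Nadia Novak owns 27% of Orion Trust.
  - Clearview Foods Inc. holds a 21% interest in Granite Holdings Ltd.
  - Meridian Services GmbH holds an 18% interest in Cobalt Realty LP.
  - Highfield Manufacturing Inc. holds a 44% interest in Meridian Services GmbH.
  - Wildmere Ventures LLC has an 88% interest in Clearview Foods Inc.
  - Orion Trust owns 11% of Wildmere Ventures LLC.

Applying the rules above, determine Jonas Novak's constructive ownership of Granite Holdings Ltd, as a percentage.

4.982296%

By sibling attribution (R1), Jonas Novak is treated as also owning Nadia Novak's interest in Orion Trust, giving 49% + 27% = 76%.
By sibling attribution (R1), Jonas Novak is treated as owning Nadia Novak's 53% interest in Northgate Capital LLC.
Chain via Orion Trust → Wildmere Ventures LLC → Clearview Foods Inc. (R3): 76% × 11% × 88% × 21% = 1.544928% of Granite Holdings Ltd.
Chain via Northgate Capital LLC → Highfield Manufacturing Inc. → Meridian Services GmbH (R3): 53% × 22% × 44% × 67% = 3.437368% of Granite Holdings Ltd.
Aggregating (R2): 1.544928% + 3.437368% = 4.982296%.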